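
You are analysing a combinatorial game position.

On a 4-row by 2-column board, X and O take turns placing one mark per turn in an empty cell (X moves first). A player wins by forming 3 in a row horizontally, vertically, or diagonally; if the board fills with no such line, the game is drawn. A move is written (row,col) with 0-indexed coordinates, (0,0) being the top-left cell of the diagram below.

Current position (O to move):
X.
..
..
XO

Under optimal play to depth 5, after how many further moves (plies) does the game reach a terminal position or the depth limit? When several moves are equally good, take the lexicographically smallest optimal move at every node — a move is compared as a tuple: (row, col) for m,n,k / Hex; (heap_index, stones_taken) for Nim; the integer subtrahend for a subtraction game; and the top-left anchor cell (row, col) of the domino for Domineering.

PV length from [X./../../XO]: 5 plies

ply 1, O at X./../../XO | (0,1)=+0→XO/../../XO*; (1,0)=+0→X./O./../XO; (1,1)=+0→X./.O/../XO; (2,0)=+0→X./../O./XO; (2,1)=+0→X./../.O/XO
ply 2, X at XO/../../XO | (1,0)=+0→XO/X./../XO*; (1,1)=+0→XO/.X/../XO; (2,0)=+0→XO/../X./XO; (2,1)=+0→XO/../.X/XO
ply 3, O at XO/X./../XO | (1,1)=-1→XO/XO/../XO; (2,0)=+0→XO/X./O./XO*; (2,1)=-1→XO/X./.O/XO
ply 4, X at XO/X./O./XO | (1,1)=+0→XO/XX/O./XO*; (2,1)=+0→XO/X./OX/XO
ply 5, O at XO/XX/O./XO | (2,1)=+0→XO/XX/OO/XO*
ply 6: XO/XX/OO/XO is terminal +0 (X); from X./../../XO depth 5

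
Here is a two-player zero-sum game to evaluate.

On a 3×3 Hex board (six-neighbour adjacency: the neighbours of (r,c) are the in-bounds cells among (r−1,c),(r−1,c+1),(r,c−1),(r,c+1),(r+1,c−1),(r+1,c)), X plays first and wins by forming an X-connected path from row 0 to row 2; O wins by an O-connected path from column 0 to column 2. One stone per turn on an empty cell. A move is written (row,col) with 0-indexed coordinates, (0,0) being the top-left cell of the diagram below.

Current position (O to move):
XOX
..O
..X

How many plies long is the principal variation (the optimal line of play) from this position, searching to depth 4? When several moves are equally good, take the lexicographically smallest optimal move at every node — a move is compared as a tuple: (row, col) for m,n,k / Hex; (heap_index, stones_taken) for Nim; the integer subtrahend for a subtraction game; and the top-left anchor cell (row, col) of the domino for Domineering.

p1 O@[XOX/..O/..X]: (1,0)[XOX/O.O/..X]-1 (1,1)[XOX/.OO/..X]+1* (2,0)[XOX/..O/O.X]+1 (2,1)[XOX/..O/.OX]-1
p2 X@[XOX/.OO/..X]: (1,0)[XOX/XOO/..X]-1* (2,0)[XOX/.OO/X.X]-1 (2,1)[XOX/.OO/.XX]-1
p3 O@[XOX/XOO/..X]: (2,0)[XOX/XOO/O.X]+1* (2,1)[XOX/XOO/.OX]-1
p4 X@[XOX/XOO/O.X] terminal -1; root [XOX/..O/..X] d4

PV length from [XOX/..O/..X]: 3 plies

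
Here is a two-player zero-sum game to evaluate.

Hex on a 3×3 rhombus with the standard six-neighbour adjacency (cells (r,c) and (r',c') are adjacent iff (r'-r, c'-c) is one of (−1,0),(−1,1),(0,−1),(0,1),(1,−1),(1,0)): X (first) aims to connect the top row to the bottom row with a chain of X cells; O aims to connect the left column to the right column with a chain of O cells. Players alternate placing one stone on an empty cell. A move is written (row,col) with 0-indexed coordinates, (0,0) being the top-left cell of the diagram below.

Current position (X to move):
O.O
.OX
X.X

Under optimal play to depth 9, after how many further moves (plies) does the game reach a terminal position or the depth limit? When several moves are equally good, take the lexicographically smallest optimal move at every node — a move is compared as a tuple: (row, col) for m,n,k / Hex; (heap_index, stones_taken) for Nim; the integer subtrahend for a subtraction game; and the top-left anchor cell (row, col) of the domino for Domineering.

p1 X@[O.O/.OX/X.X]: (0,1)[OXO/.OX/X.X]-1* (1,0)[O.O/XOX/X.X]-1 (2,1)[O.O/.OX/XXX]-1
p2 O@[OXO/.OX/X.X]: (1,0)[OXO/OOX/X.X]+1* (2,1)[OXO/.OX/XOX]-1
p3 X@[OXO/OOX/X.X] terminal -1; root [O.O/.OX/X.X] d9

PV length from [O.O/.OX/X.X]: 2 plies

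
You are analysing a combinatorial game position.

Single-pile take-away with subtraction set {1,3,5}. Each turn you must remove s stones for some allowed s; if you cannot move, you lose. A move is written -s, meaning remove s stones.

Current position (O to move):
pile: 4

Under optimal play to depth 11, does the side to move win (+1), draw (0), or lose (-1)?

value(4, O) = -1

p1 O@[4]: -1[3]-1* -3[1]-1
p2 X@[3]: -1[2]+1* -3[0]+1
p3 O@[2]: -1[1]-1*
p4 X@[1]: -1[0]+1*
p5 O@[0] terminal -1; root [4] d11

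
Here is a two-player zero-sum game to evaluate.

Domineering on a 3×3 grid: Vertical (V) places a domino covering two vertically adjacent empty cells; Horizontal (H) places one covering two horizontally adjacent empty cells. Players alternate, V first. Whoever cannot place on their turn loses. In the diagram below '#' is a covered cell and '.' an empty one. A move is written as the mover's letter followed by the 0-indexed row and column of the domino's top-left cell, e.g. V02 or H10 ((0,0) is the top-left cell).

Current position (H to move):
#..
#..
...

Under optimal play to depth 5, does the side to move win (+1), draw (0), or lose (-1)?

[#../#../...] H move#1: H01:-1/###/#../..., H11:+1/#../###/...*, H20:-1/#../#../##., H21:-1/#../#../.##
[#../###/...] end (terminal -1, V#2); searched #../#../... to 5

value(#../#../..., H) = +1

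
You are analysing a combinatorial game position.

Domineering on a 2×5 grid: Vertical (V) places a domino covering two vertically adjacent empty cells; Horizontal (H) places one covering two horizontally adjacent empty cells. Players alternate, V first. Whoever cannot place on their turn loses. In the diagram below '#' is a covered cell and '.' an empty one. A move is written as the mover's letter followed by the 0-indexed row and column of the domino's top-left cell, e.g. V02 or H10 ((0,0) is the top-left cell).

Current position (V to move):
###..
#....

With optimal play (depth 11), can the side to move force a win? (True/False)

ply 1, V at ###../#.... | V03=+1→####./#..#.*; V04=-1→###.#/#...#
ply 2, H at ####./#..#. | H11=-1→####./####.*
ply 3, V at ####./####. | V04=+1→#####/#####*
ply 4: #####/##### is terminal -1 (H); from ###../#.... depth 11

V winning at [###../#....]: True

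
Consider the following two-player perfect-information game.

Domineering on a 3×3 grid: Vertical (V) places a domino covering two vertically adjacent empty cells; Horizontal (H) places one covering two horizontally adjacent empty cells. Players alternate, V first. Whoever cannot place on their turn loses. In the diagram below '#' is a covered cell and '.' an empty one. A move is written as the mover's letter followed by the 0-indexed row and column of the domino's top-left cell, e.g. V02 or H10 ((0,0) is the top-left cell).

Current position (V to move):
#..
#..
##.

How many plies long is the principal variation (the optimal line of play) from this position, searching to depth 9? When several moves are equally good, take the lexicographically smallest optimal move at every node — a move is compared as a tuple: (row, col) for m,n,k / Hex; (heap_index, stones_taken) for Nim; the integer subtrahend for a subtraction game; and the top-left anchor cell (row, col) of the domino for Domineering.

PV length from [#../#../##.]: 1 ply

p1 V@[#../#../##.]: V01[##./##./##.]+1* V02[#.#/#.#/##.]+1 V12[#../#.#/###]-1
p2 H@[##./##./##.] terminal -1; root [#../#../##.] d9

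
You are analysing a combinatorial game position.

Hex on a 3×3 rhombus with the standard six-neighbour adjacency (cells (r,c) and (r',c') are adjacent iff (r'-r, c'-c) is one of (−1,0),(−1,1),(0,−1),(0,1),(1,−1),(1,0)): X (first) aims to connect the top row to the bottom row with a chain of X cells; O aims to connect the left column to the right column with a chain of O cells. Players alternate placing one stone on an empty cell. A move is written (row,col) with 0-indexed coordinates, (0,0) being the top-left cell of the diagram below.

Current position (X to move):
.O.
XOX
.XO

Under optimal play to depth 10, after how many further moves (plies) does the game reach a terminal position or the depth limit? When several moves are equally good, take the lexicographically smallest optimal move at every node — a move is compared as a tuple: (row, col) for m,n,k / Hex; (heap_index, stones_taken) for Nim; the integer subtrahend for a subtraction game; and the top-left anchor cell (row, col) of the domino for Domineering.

PV length from [.O./XOX/.XO]: 3 plies

p1 X@[.O./XOX/.XO]: (0,0)[XO./XOX/.XO]+1* (0,2)[.OX/XOX/.XO]+1 (2,0)[.O./XOX/XXO]+1
p2 O@[XO./XOX/.XO]: (0,2)[XOO/XOX/.XO]-1* (2,0)[XO./XOX/OXO]-1
p3 X@[XOO/XOX/.XO]: (2,0)[XOO/XOX/XXO]+1*
p4 O@[XOO/XOX/XXO] terminal -1; root [.O./XOX/.XO] d10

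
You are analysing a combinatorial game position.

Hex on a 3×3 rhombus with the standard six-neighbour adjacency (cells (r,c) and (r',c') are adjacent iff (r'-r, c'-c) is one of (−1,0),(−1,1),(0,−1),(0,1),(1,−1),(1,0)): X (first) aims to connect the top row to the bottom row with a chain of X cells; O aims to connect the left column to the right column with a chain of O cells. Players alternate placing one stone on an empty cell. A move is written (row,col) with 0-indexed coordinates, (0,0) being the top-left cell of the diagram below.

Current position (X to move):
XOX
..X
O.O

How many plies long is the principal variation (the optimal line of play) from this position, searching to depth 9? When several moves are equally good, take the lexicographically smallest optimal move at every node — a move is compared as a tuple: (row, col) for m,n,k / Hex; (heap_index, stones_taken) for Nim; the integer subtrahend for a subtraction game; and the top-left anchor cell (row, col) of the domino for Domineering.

ply 1, X at XOX/..X/O.O | (1,0)=-1→XOX/X.X/O.O; (1,1)=-1→XOX/.XX/O.O; (2,1)=+1→XOX/..X/OXO*
ply 2: XOX/..X/OXO is terminal -1 (O); from XOX/..X/O.O depth 9

PV length from [XOX/..X/O.O]: 1 ply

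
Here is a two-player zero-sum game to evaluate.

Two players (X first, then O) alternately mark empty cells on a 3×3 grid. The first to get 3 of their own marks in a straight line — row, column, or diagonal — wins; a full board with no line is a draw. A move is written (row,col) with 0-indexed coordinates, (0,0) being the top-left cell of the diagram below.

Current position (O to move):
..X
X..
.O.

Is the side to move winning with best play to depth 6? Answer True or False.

p1 O@[..X/X../.O.]: (0,0)[O.X/X../.O.]-1 (0,1)[.OX/X../.O.]-1 (1,1)[..X/XO./.O.]+0* (1,2)[..X/X.O/.O.]-1 (2,0)[..X/X../OO.]-1 (2,2)[..X/X../.OO]-1
p2 X@[..X/XO./.O.]: (0,0)[X.X/XO./.O.]-1 (0,1)[.XX/XO./.O.]+0* (1,2)[..X/XOX/.O.]-1 (2,0)[..X/XO./XO.]-1 (2,2)[..X/XO./.OX]-1
p3 O@[.XX/XO./.O.]: (0,0)[OXX/XO./.O.]+0* (1,2)[.XX/XOO/.O.]-1 (2,0)[.XX/XO./OO.]-1 (2,2)[.XX/XO./.OO]-1
p4 X@[OXX/XO./.O.]: (1,2)[OXX/XOX/.O.]-1 (2,0)[OXX/XO./XO.]-1 (2,2)[OXX/XO./.OX]+0*
p5 O@[OXX/XO./.OX]: (1,2)[OXX/XOO/.OX]+0* (2,0)[OXX/XO./OOX]-1
p6 X@[OXX/XOO/.OX]: (2,0)[OXX/XOO/XOX]+0*
p7 O@[OXX/XOO/XOX] terminal +0; root [..X/X../.O.] d6

O winning at [..X/X../.O.]: False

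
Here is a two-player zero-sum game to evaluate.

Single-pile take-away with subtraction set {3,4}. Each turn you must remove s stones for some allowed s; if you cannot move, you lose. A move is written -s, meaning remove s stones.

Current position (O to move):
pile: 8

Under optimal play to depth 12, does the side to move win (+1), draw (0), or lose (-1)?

value(8, O) = -1

p1 O@[8]: -3[5]-1* -4[4]-1
p2 X@[5]: -3[2]+1* -4[1]+1
p3 O@[2] terminal -1; root [8] d12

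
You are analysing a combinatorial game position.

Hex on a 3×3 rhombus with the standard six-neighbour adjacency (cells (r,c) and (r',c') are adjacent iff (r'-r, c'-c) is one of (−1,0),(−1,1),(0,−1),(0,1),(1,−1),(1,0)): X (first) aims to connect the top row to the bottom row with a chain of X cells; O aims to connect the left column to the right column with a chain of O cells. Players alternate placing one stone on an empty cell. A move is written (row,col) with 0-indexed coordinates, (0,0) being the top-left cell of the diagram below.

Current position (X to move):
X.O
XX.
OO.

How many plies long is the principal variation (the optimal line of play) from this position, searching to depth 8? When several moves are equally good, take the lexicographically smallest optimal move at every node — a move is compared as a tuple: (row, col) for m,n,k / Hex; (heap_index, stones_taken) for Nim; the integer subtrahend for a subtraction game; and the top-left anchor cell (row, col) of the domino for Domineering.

PV length from [X.O/XX./OO.]: 2 plies

ply 1, X at X.O/XX./OO. | (0,1)=-1→XXO/XX./OO.*; (1,2)=-1→X.O/XXX/OO.; (2,2)=-1→X.O/XX./OOX
ply 2, O at XXO/XX./OO. | (1,2)=+1→XXO/XXO/OO.*; (2,2)=+1→XXO/XX./OOO
ply 3: XXO/XXO/OO. is terminal -1 (X); from X.O/XX./OO. depth 8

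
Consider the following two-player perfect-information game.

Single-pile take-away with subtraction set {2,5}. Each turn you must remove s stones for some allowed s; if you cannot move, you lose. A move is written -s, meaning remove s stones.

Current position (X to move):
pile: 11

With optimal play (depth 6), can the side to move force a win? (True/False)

X winning at [11]: False

[11] X move#1: -2:-1/9*, -5:-1/6
[9] O move#2: -2:+1/7*, -5:+1/4
[7] X move#3: -2:-1/5*, -5:-1/2
[5] O move#4: -2:-1/3, -5:+1/0*
[0] end (terminal -1, X#5); searched 11 to 6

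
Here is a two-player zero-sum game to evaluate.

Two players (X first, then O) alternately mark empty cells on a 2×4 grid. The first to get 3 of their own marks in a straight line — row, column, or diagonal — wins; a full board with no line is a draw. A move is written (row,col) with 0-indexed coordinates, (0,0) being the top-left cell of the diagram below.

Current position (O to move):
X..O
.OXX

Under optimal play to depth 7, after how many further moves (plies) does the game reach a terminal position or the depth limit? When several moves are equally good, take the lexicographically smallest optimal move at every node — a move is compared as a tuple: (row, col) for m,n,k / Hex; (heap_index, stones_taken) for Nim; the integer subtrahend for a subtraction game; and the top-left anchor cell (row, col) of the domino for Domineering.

PV length from [X..O/.OXX]: 3 plies

[X..O/.OXX] O move#1: (0,1):+0/XO.O/.OXX*, (0,2):+0/X.OO/.OXX, (1,0):+0/X..O/OOXX
[XO.O/.OXX] X move#2: (0,2):+0/XOXO/.OXX*, (1,0):-1/XO.O/XOXX
[XOXO/.OXX] O move#3: (1,0):+0/XOXO/OOXX*
[XOXO/OOXX] end (terminal +0, X#4); searched X..O/.OXX to 7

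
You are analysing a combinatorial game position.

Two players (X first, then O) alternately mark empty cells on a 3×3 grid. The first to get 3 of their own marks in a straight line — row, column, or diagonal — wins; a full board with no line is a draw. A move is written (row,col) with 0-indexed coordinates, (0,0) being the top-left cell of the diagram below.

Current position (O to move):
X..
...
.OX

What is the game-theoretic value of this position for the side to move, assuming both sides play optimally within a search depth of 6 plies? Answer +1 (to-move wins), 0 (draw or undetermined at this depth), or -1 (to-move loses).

[X../.../.OX] O move#1: (0,1):-1/XO./.../.OX, (0,2):-1/X.O/.../.OX, (1,0):-1/X../O../.OX, (1,1):+0/X../.O./.OX*, (1,2):-1/X../..O/.OX, (2,0):-1/X../.../OOX
[X../.O./.OX] X move#2: (0,1):+0/XX./.O./.OX*, (0,2):-1/X.X/.O./.OX, (1,0):-1/X../XO./.OX, (1,2):-1/X../.OX/.OX, (2,0):-1/X../.O./XOX
[XX./.O./.OX] O move#3: (0,2):+0/XXO/.O./.OX*, (1,0):-1/XX./OO./.OX, (1,2):-1/XX./.OO/.OX, (2,0):-1/XX./.O./OOX
[XXO/.O./.OX] X move#4: (1,0):-1/XXO/XO./.OX, (1,2):-1/XXO/.OX/.OX, (2,0):+0/XXO/.O./XOX*
[XXO/.O./XOX] O move#5: (1,0):+0/XXO/OO./XOX*, (1,2):-1/XXO/.OO/XOX
[XXO/OO./XOX] X move#6: (1,2):+0/XXO/OOX/XOX*
[XXO/OOX/XOX] end (terminal +0, O#7); searched X../.../.OX to 6

value(X../.../.OX, O) = 0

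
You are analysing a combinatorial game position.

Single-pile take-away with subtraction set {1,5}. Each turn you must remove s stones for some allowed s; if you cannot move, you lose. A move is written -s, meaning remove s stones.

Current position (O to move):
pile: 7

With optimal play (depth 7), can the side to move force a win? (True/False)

O winning at [7]: True

ply 1, O at 7 | -1=+1→6*; -5=+1→2
ply 2, X at 6 | -1=-1→5*; -5=-1→1
ply 3, O at 5 | -1=+1→4*; -5=+1→0
ply 4, X at 4 | -1=-1→3*
ply 5, O at 3 | -1=+1→2*
ply 6, X at 2 | -1=-1→1*
ply 7, O at 1 | -1=+1→0*
ply 8: 0 is terminal -1 (X); from 7 depth 7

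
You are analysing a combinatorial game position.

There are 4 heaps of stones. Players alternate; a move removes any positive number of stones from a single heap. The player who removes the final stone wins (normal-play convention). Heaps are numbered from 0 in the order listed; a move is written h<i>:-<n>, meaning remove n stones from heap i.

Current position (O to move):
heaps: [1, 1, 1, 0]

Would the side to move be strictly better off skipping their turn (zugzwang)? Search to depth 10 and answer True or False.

zugzwang((1,1,1,0), O) = False

[(1,1,1,0)] O move#1: h0:-1:+1/(0,1,1,0)*, h1:-1:+1/(1,0,1,0), h2:-1:+1/(1,1,0,0)
[(0,1,1,0)] X move#2: h1:-1:-1/(0,0,1,0)*, h2:-1:-1/(0,1,0,0)
[(0,0,1,0)] O move#3: h2:-1:+1/(0,0,0,0)*
[(0,0,0,0)] end (terminal -1, X#4); searched (1,1,1,0) to 10
suppose O passes — search the same position with X to move:
pass> [(1,1,1,0)] X move#1: h0:-1:+1/(0,1,1,0)*, h1:-1:+1/(1,0,1,0), h2:-1:+1/(1,1,0,0)
pass> [(0,1,1,0)] O move#2: h1:-1:-1/(0,0,1,0)*, h2:-1:-1/(0,1,0,0)
pass> [(0,0,1,0)] X move#3: h2:-1:+1/(0,0,0,0)*
pass> [(0,0,0,0)] end (terminal -1, O#4); searched (1,1,1,0) to 10
for O: play +1, pass -1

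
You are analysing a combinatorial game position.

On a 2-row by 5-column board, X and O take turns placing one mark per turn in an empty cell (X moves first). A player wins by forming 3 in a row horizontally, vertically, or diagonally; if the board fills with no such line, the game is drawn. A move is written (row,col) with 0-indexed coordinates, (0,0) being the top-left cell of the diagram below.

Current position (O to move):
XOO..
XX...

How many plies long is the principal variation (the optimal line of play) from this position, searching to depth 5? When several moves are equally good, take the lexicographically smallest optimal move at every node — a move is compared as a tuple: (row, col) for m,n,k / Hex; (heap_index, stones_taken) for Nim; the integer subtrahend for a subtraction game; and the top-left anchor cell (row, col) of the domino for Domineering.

ply 1, O at XOO../XX... | (0,3)=+1→XOOO./XX...*; (0,4)=-1→XOO.O/XX...; (1,2)=+0→XOO../XXO..; (1,3)=-1→XOO../XX.O.; (1,4)=-1→XOO../XX..O
ply 2: XOOO./XX... is terminal -1 (X); from XOO../XX... depth 5

PV length from [XOO../XX...]: 1 ply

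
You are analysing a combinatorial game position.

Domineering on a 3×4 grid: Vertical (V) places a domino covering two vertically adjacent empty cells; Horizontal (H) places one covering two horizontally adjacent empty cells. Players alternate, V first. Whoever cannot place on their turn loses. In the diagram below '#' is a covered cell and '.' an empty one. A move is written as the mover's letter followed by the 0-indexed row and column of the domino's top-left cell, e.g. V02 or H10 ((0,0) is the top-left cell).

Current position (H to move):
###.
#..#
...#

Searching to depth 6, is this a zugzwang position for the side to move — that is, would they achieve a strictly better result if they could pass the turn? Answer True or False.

zugzwang(###./#..#/...#, H) = False

ply 1, H at ###./#..#/...# | H11=+1→###./####/...#*; H20=-1→###./#..#/##.#; H21=+1→###./#..#/.###
ply 2: ###./####/...# is terminal -1 (V); from ###./#..#/...# depth 6
pass branch (V moves first from the same position):
  | ply 1, V at ###./#..#/...# | V11=+1→###./##.#/.#.#*; V12=-1→###./#.##/..##
  | ply 2: ###./##.#/.#.# is terminal -1 (H); from ###./#..#/...# depth 6
H moving scores +1; H passing scores -1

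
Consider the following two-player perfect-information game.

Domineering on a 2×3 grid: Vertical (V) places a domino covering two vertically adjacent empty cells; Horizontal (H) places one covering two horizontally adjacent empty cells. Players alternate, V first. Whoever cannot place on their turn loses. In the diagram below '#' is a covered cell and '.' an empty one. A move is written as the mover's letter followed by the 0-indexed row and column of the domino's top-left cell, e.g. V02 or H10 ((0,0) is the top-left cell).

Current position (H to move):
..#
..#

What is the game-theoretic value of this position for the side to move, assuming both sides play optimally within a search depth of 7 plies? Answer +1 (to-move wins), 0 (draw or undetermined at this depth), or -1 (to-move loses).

value(..#/..#, H) = +1

p1 H@[..#/..#]: H00[###/..#]+1* H10[..#/###]+1
p2 V@[###/..#] terminal -1; root [..#/..#] d7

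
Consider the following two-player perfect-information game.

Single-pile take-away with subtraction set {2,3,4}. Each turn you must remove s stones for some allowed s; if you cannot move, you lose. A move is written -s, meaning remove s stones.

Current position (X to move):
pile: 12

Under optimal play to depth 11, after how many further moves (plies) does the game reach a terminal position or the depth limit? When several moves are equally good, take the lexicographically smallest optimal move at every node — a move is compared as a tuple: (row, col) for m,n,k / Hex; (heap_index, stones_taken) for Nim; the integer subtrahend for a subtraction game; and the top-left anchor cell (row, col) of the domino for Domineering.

p1 X@[12]: -2[10]-1* -3[9]-1 -4[8]-1
p2 O@[10]: -2[8]-1 -3[7]+1* -4[6]+1
p3 X@[7]: -2[5]-1* -3[4]-1 -4[3]-1
p4 O@[5]: -2[3]-1 -3[2]-1 -4[1]+1*
p5 X@[1] terminal -1; root [12] d11

PV length from [12]: 4 plies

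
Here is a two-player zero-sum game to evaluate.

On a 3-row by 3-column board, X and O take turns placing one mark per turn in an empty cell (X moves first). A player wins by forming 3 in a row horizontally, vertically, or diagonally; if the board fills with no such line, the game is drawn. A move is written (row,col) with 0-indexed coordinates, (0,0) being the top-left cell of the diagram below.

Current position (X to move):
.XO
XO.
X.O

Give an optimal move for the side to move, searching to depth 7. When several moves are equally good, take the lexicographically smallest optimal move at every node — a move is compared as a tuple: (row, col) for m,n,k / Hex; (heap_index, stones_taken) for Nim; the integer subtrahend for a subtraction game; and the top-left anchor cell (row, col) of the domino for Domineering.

ply 1, X at .XO/XO./X.O | (0,0)=+1→XXO/XO./X.O*; (1,2)=-1→.XO/XOX/X.O; (2,1)=-1→.XO/XO./XXO
ply 2: XXO/XO./X.O is terminal -1 (O); from .XO/XO./X.O depth 7

X's best at [.XO/XO./X.O]: (0,0)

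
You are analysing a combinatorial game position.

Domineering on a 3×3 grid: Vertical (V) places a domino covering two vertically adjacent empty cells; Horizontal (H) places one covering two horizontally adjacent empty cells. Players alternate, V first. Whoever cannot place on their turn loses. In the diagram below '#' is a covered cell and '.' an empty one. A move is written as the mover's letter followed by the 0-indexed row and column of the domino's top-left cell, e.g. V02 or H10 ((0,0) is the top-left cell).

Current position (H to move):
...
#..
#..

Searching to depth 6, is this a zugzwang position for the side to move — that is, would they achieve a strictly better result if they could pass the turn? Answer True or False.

ply 1, H at .../#../#.. | H00=-1→##./#../#..; H01=-1→.##/#../#..; H11=+1→.../###/#..*; H21=-1→.../#../###
ply 2: .../###/#.. is terminal -1 (V); from .../#../#.. depth 6
if H skipped the turn, V would face:
~ ply 1, V at .../#../#.. | V01=+1→.#./##./#..*; V02=+1→..#/#.#/#..; V11=+1→.../##./##.; V12=+1→.../#.#/#.#
~ ply 2, H at .#./##./#.. | H21=-1→.#./##./###*
~ ply 3, V at .#./##./### | V02=+1→.##/###/###*
~ ply 4: .##/###/### is terminal -1 (H); from .../#../#.. depth 6
compare (H): move=+1 vs pass=-1

zugzwang(.../#../#.., H) = False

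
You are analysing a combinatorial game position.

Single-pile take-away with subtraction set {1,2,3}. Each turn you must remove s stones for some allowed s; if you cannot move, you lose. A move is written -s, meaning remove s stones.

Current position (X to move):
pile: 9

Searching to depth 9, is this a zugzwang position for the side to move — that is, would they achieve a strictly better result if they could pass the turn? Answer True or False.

ply 1, X at 9 | -1=+1→8*; -2=-1→7; -3=-1→6
ply 2, O at 8 | -1=-1→7*; -2=-1→6; -3=-1→5
ply 3, X at 7 | -1=-1→6; -2=-1→5; -3=+1→4*
ply 4, O at 4 | -1=-1→3*; -2=-1→2; -3=-1→1
ply 5, X at 3 | -1=-1→2; -2=-1→1; -3=+1→0*
ply 6: 0 is terminal -1 (O); from 9 depth 9
suppose X passes — search the same position with O to move:
pass> ply 1, O at 9 | -1=+1→8*; -2=-1→7; -3=-1→6
pass> ply 2, X at 8 | -1=-1→7*; -2=-1→6; -3=-1→5
pass> ply 3, O at 7 | -1=-1→6; -2=-1→5; -3=+1→4*
pass> ply 4, X at 4 | -1=-1→3*; -2=-1→2; -3=-1→1
pass> ply 5, O at 3 | -1=-1→2; -2=-1→1; -3=+1→0*
pass> ply 6: 0 is terminal -1 (X); from 9 depth 9
for X: play +1, pass -1

zugzwang(9, X) = False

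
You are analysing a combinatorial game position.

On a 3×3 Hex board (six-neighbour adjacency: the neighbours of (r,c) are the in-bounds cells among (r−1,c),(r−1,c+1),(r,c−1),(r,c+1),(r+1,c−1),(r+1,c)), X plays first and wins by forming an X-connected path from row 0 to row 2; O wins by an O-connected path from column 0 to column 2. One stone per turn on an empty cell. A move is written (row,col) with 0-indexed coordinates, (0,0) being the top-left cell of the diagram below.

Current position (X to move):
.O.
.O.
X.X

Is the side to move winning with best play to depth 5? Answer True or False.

p1 X@[.O./.O./X.X]: (0,0)[XO./.O./X.X]-1* (0,2)[.OX/.O./X.X]-1 (1,0)[.O./XO./X.X]-1 (1,2)[.O./.OX/X.X]-1 (2,1)[.O./.O./XXX]-1
p2 O@[XO./.O./X.X]: (0,2)[XOO/.O./X.X]-1 (1,0)[XO./OO./X.X]+1* (1,2)[XO./.OO/X.X]-1 (2,1)[XO./.O./XOX]-1
p3 X@[XO./OO./X.X]: (0,2)[XOX/OO./X.X]-1* (1,2)[XO./OOX/X.X]-1 (2,1)[XO./OO./XXX]-1
p4 O@[XOX/OO./X.X]: (1,2)[XOX/OOO/X.X]+1* (2,1)[XOX/OO./XOX]-1
p5 X@[XOX/OOO/X.X] terminal -1; root [.O./.O./X.X] d5

X winning at [.O./.O./X.X]: False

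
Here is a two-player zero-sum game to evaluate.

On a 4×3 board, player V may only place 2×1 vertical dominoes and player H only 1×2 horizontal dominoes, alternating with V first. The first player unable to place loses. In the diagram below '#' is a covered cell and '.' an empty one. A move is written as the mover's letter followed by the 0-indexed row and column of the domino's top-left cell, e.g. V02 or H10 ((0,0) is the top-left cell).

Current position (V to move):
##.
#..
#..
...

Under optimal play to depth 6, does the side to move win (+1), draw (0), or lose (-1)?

ply 1, V at ##./#../#../... | V02=-1→###/#.#/#../...; V11=+1→##./##./##./...*; V12=+1→##./#.#/#.#/...; V21=+1→##./#../##./.#.; V22=+1→##./#../#.#/..#
ply 2, H at ##./##./##./... | H30=-1→##./##./##./##.*; H31=-1→##./##./##./.##
ply 3, V at ##./##./##./##. | V02=+1→###/###/##./##.*; V12=+1→##./###/###/##.; V22=+1→##./##./###/###
ply 4: ###/###/##./##. is terminal -1 (H); from ##./#../#../... depth 6

value(##./#../#../..., V) = +1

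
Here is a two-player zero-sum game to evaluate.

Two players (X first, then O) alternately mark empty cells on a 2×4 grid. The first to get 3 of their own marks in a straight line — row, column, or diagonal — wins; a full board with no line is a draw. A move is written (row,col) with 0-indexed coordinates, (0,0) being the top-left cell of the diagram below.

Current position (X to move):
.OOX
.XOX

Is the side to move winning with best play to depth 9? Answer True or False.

ply 1, X at .OOX/.XOX | (0,0)=+0→XOOX/.XOX*; (1,0)=-1→.OOX/XXOX
ply 2, O at XOOX/.XOX | (1,0)=+0→XOOX/OXOX*
ply 3: XOOX/OXOX is terminal +0 (X); from .OOX/.XOX depth 9

X winning at [.OOX/.XOX]: False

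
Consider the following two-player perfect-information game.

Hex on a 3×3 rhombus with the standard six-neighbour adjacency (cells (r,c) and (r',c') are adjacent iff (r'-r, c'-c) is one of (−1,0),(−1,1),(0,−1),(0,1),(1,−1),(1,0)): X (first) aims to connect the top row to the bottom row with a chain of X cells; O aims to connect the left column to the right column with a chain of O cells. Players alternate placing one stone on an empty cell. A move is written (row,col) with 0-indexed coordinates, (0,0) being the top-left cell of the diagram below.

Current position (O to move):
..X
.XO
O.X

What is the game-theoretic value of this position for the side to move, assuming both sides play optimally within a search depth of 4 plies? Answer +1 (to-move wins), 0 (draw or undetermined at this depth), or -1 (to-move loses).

ply 1, O at ..X/.XO/O.X | (0,0)=-1→O.X/.XO/O.X; (0,1)=-1→.OX/.XO/O.X; (1,0)=-1→..X/OXO/O.X; (2,1)=+1→..X/.XO/OOX*
ply 2: ..X/.XO/OOX is terminal -1 (X); from ..X/.XO/O.X depth 4

value(..X/.XO/O.X, O) = +1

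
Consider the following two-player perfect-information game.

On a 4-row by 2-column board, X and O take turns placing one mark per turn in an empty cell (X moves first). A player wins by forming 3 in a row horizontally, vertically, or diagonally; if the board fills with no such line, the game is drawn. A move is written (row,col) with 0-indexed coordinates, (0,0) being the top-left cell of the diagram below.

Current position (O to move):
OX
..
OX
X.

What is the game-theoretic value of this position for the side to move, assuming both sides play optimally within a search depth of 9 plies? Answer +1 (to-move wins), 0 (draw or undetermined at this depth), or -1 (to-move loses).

value(OX/../OX/X., O) = +1

p1 O@[OX/../OX/X.]: (1,0)[OX/O./OX/X.]+1* (1,1)[OX/.O/OX/X.]+0 (3,1)[OX/../OX/XO]-1
p2 X@[OX/O./OX/X.] terminal -1; root [OX/../OX/X.] d9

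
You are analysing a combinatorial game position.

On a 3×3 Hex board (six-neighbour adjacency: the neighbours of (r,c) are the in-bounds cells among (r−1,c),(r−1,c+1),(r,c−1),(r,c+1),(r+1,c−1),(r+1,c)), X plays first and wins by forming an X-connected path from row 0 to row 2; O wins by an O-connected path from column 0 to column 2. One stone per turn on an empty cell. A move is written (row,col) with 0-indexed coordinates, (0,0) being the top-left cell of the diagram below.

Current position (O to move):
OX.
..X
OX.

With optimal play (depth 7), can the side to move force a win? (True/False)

O winning at [OX./..X/OX.]: False

[OX./..X/OX.] O move#1: (0,2):-1/OXO/..X/OX.*, (1,0):-1/OX./O.X/OX., (1,1):-1/OX./.OX/OX., (2,2):-1/OX./..X/OXO
[OXO/..X/OX.] X move#2: (1,0):-1/OXO/X.X/OX., (1,1):+1/OXO/.XX/OX.*, (2,2):-1/OXO/..X/OXX
[OXO/.XX/OX.] end (terminal -1, O#3); searched OX./..X/OX. to 7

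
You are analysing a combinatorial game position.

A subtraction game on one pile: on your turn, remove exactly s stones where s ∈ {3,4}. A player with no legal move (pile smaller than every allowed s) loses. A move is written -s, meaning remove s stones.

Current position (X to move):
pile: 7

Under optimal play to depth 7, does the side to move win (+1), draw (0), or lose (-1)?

value(7, X) = -1

[7] X move#1: -3:-1/4*, -4:-1/3
[4] O move#2: -3:+1/1*, -4:+1/0
[1] end (terminal -1, X#3); searched 7 to 7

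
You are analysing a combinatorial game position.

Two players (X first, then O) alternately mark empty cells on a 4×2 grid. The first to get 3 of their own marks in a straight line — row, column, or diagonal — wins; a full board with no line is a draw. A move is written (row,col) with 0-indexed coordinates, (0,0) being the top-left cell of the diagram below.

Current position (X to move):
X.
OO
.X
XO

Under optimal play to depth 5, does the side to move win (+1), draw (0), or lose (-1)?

[X./OO/.X/XO] X move#1: (0,1):+0/XX/OO/.X/XO*, (2,0):+0/X./OO/XX/XO
[XX/OO/.X/XO] O move#2: (2,0):+0/XX/OO/OX/XO*
[XX/OO/OX/XO] end (terminal +0, X#3); searched X./OO/.X/XO to 5

value(X./OO/.X/XO, X) = 0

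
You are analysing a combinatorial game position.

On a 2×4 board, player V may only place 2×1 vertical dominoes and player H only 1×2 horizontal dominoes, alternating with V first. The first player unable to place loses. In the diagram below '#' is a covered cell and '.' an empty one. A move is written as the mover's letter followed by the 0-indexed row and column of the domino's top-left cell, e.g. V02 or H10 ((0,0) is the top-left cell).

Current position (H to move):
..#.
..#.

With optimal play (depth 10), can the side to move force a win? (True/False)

[..#./..#.] H move#1: H00:+1/###./..#.*, H10:+1/..#./###.
[###./..#.] V move#2: V03:-1/####/..##*
[####/..##] H move#3: H10:+1/####/####*
[####/####] end (terminal -1, V#4); searched ..#./..#. to 10

H winning at [..#./..#.]: True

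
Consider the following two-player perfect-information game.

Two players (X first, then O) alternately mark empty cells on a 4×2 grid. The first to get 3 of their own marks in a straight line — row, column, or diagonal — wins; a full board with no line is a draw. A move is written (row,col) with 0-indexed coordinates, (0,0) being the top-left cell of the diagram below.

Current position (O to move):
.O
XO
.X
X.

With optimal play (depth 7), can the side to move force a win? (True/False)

[.O/XO/.X/X.] O move#1: (0,0):-1/OO/XO/.X/X., (2,0):+0/.O/XO/OX/X.*, (3,1):-1/.O/XO/.X/XO
[.O/XO/OX/X.] X move#2: (0,0):+0/XO/XO/OX/X.*, (3,1):+0/.O/XO/OX/XX
[XO/XO/OX/X.] O move#3: (3,1):+0/XO/XO/OX/XO*
[XO/XO/OX/XO] end (terminal +0, X#4); searched .O/XO/.X/X. to 7

O winning at [.O/XO/.X/X.]: False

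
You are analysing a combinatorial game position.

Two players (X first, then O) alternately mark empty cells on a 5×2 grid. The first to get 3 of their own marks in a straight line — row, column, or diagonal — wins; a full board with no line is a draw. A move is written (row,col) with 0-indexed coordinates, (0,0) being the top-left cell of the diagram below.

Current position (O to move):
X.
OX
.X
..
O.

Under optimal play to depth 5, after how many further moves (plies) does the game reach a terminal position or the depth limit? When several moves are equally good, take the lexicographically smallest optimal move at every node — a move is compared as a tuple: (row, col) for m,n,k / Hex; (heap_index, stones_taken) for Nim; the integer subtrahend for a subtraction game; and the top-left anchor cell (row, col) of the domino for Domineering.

PV length from [X./OX/.X/../O.]: 2 plies

[X./OX/.X/../O.] O move#1: (0,1):-1/XO/OX/.X/../O.*, (2,0):-1/X./OX/OX/../O., (3,0):-1/X./OX/.X/O./O., (3,1):-1/X./OX/.X/.O/O., (4,1):-1/X./OX/.X/../OO
[XO/OX/.X/../O.] X move#2: (2,0):+0/XO/OX/XX/../O., (3,0):+0/XO/OX/.X/X./O., (3,1):+1/XO/OX/.X/.X/O.*, (4,1):+0/XO/OX/.X/../OX
[XO/OX/.X/.X/O.] end (terminal -1, O#3); searched X./OX/.X/../O. to 5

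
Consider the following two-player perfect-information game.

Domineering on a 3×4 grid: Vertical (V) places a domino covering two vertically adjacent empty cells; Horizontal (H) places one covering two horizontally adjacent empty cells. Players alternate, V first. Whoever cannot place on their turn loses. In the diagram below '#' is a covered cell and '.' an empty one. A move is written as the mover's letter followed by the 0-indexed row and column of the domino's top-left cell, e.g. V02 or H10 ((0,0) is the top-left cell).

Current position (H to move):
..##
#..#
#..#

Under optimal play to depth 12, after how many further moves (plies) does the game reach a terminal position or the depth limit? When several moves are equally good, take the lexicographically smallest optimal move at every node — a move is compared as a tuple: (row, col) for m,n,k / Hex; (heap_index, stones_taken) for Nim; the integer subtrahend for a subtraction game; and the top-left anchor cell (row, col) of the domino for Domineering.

p1 H@[..##/#..#/#..#]: H00[####/#..#/#..#]-1 H11[..##/####/#..#]+1* H21[..##/#..#/####]-1
p2 V@[..##/####/#..#] terminal -1; root [..##/#..#/#..#] d12

PV length from [..##/#..#/#..#]: 1 ply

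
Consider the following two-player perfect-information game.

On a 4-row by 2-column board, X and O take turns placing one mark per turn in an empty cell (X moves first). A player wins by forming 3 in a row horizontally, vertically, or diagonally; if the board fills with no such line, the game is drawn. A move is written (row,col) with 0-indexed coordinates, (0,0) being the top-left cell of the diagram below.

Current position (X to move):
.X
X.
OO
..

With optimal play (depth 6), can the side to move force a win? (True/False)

ply 1, X at .X/X./OO/.. | (0,0)=+0→XX/X./OO/..*; (1,1)=+0→.X/XX/OO/..; (3,0)=+0→.X/X./OO/X.; (3,1)=+0→.X/X./OO/.X
ply 2, O at XX/X./OO/.. | (1,1)=+0→XX/XO/OO/..*; (3,0)=+0→XX/X./OO/O.; (3,1)=+0→XX/X./OO/.O
ply 3, X at XX/XO/OO/.. | (3,0)=-1→XX/XO/OO/X.; (3,1)=+0→XX/XO/OO/.X*
ply 4, O at XX/XO/OO/.X | (3,0)=+0→XX/XO/OO/OX*
ply 5: XX/XO/OO/OX is terminal +0 (X); from .X/X./OO/.. depth 6

X winning at [.X/X./OO/..]: False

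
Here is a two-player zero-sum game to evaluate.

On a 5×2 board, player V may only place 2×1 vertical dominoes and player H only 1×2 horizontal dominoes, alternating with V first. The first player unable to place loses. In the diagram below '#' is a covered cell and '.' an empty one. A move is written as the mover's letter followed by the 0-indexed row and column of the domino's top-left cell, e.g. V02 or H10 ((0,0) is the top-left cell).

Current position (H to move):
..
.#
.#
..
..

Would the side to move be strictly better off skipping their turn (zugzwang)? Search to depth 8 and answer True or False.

[../.#/.#/../..] H move#1: H00:-1/##/.#/.#/../.., H30:+1/../.#/.#/##/..*, H40:+1/../.#/.#/../##
[../.#/.#/##/..] V move#2: V00:-1/#./##/.#/##/..*, V10:-1/../##/##/##/..
[#./##/.#/##/..] H move#3: H40:+1/#./##/.#/##/##*
[#./##/.#/##/##] end (terminal -1, V#4); searched ../.#/.#/../.. to 8
suppose H passes — search the same position with V to move:
pass> [../.#/.#/../..] V move#1: V00:-1/#./##/.#/../.., V10:-1/../##/##/../.., V20:+1/../.#/##/#./..*, V30:+1/../.#/.#/#./#., V31:+1/../.#/.#/.#/.#
pass> [../.#/##/#./..] H move#2: H00:-1/##/.#/##/#./..*, H40:-1/../.#/##/#./##
pass> [##/.#/##/#./..] V move#3: V31:+1/##/.#/##/##/.#*
pass> [##/.#/##/##/.#] end (terminal -1, H#4); searched ../.#/.#/../.. to 8
for H: play +1, pass -1

zugzwang(../.#/.#/../.., H) = False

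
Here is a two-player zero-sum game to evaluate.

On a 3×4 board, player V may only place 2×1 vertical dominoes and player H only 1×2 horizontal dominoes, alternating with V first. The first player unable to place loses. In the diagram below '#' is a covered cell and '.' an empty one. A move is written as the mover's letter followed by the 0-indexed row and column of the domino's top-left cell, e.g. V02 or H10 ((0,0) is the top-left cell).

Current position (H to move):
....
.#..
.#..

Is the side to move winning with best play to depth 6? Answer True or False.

H winning at [..../.#../.#..]: True

[..../.#../.#..] H move#1: H00:-1/##../.#../.#.., H01:-1/.##./.#../.#.., H02:-1/..##/.#../.#.., H12:+1/..../.###/.#..*, H22:-1/..../.#../.###
[..../.###/.#..] V move#2: V00:-1/#.../####/.#..*, V10:-1/..../####/##..
[#.../####/.#..] H move#3: H01:+1/###./####/.#..*, H02:+1/#.##/####/.#.., H22:+1/#.../####/.###
[###./####/.#..] end (terminal -1, V#4); searched ..../.#../.#.. to 6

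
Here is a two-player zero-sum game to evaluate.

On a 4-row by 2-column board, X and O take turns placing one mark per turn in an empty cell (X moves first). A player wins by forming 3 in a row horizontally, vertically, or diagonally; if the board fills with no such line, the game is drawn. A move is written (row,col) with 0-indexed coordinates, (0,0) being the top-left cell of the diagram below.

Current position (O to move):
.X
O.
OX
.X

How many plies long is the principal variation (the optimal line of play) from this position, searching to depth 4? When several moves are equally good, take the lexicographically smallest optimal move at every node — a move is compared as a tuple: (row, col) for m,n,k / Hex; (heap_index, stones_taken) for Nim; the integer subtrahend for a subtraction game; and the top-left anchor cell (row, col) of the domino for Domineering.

PV length from [.X/O./OX/.X]: 1 ply

[.X/O./OX/.X] O move#1: (0,0):+1/OX/O./OX/.X*, (1,1):+1/.X/OO/OX/.X, (3,0):+1/.X/O./OX/OX
[OX/O./OX/.X] end (terminal -1, X#2); searched .X/O./OX/.X to 4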